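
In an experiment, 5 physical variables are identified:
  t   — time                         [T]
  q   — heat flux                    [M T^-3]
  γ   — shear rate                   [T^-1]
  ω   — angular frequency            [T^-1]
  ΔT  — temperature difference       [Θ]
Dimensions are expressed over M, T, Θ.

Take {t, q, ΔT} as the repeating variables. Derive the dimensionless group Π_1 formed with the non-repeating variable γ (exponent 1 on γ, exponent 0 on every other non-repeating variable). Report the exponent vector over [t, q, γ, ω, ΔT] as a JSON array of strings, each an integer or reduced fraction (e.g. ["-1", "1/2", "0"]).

Write exponents as rows M,T,Θ / cols t,q,γ,ω,ΔT:
  M: [ 0  1  0  0  0]
  T: [ 1 -3 -1 -1  0]
  Θ: [ 0  0  0  0  1]
Row reduction gives pivot columns t,q,ΔT; rank = 3
Repeat: t,q,ΔT; free: γ,ω
RREF:
  r0: [   1    0   -1   -1    0]
  r1: [   0    1    0    0    0]
  r2: [   0    0    0    0    1]
Fix exponent of γ at 1, ω at 0; solve each RREF row for its pivot's exponent:
  r0: exp(t) + (-1)·1 = 0 ⇒ exp(t) = 1
  r1: exp(q) + (0)·1 = 0 ⇒ exp(q) = 0
  r2: exp(ΔT) + (0)·1 = 0 ⇒ exp(ΔT) = 0
Π_1 = t · γ

["1", "0", "1", "0", "0"]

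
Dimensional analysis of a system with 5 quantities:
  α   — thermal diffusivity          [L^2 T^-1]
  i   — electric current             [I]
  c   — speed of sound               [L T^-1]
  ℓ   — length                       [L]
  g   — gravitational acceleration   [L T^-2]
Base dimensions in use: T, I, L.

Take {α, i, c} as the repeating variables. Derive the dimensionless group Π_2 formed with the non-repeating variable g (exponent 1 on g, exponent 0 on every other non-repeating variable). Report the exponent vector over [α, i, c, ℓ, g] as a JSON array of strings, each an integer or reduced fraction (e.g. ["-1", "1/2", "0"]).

Exponent matrix [T,I,L] × [α,i,c,ℓ,g]:
  T: [-1  0 -1  0 -2]
  I: [ 0  1  0  0  0]
  L: [ 2  0  1  1  1]
RREF → pivots at {α,i,c} ⇒ r = 3
Repeat: α,i,c; free: ℓ,g
RREF:
  r0: [   1    0    0    1   -1]
  r1: [   0    1    0    0    0]
  r2: [   0    0    1   -1    3]
Fix exponent of g at 1, ℓ at 0; solve each RREF row for its pivot's exponent:
  r0: exp(α) + (-1)·1 = 0 ⇒ exp(α) = 1
  r1: exp(i) + (0)·1 = 0 ⇒ exp(i) = 0
  r2: exp(c) + (3)·1 = 0 ⇒ exp(c) = -3
Π_2 = α · c^-3 · g

["1", "0", "-3", "0", "1"]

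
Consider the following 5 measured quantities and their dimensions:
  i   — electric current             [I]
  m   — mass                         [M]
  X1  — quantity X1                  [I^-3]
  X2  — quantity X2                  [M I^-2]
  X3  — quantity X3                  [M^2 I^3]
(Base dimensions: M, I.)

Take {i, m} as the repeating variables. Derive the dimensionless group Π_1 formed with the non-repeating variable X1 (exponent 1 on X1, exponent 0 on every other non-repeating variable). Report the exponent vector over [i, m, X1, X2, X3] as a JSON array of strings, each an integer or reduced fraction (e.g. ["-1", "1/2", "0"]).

["3", "0", "1", "0", "0"]

Exponent matrix [M,I] × [i,m,X1,X2,X3]:
  M: [ 0  1  0  1  2]
  I: [ 1  0 -3 -2  3]
RREF → pivots at {i,m} ⇒ r = 2
Repeat: i,m; free: X1,X2,X3
RREF:
  r0: [   1    0   -3   -2    3]
  r1: [   0    1    0    1    2]
Fix exponent of X1 at 1, X2 at 0, X3 at 0; solve each RREF row for its pivot's exponent:
  r0: exp(i) + (-3)·1 = 0 ⇒ exp(i) = 3
  r1: exp(m) + (0)·1 = 0 ⇒ exp(m) = 0
Π_1 = i^3 · X1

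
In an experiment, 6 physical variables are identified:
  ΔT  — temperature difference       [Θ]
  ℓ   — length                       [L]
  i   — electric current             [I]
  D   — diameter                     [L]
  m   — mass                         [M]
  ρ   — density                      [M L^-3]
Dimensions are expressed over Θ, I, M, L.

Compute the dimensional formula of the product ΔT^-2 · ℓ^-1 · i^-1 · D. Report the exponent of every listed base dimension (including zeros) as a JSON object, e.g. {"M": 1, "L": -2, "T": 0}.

{"Θ": -2, "I": -1, "M": 0, "L": 0}

Write exponents as rows Θ,I,M,L / cols ΔT,ℓ,i,D,m,ρ:
  Θ: [ 1  0  0  0  0  0]
  I: [ 0  0  1  0  0  0]
  M: [ 0  0  0  0  1  1]
  L: [ 0  1  0  1  0 -3]
  [Θ]: (-2)·1+(-1)·0+(-1)·0+(1)·0 = -2
  [I]: (-2)·0+(-1)·0+(-1)·1+(1)·0 = -1
  [M]: (-2)·0+(-1)·0+(-1)·0+(1)·0 = 0
  [L]: (-2)·0+(-1)·1+(-1)·0+(1)·1 = 0
⇒ Θ^-2 I^-1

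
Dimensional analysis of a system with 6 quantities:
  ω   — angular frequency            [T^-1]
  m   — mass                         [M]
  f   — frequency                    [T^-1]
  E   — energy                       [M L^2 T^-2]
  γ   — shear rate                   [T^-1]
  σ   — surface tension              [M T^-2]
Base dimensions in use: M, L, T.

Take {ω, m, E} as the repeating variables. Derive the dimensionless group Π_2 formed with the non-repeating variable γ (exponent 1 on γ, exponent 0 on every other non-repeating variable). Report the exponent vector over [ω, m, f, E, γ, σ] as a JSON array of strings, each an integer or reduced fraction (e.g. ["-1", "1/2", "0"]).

Write exponents as rows M,L,T / cols ω,m,f,E,γ,σ:
  M: [ 0  1  0  1  0  1]
  L: [ 0  0  0  2  0  0]
  T: [-1  0 -1 -2 -1 -2]
Row reduction gives pivot columns ω,m,E; rank = 3
Repeat: ω,m,E; free: f,γ,σ
RREF:
  r0: [   1    0    1    0    1    2]
  r1: [   0    1    0    0    0    1]
  r2: [   0    0    0    1    0    0]
Fix exponent of γ at 1, f at 0, σ at 0; solve each RREF row for its pivot's exponent:
  r0: exp(ω) + (1)·1 = 0 ⇒ exp(ω) = -1
  r1: exp(m) + (0)·1 = 0 ⇒ exp(m) = 0
  r2: exp(E) + (0)·1 = 0 ⇒ exp(E) = 0
Π_2 = ω^-1 · γ

["-1", "0", "0", "0", "1", "0"]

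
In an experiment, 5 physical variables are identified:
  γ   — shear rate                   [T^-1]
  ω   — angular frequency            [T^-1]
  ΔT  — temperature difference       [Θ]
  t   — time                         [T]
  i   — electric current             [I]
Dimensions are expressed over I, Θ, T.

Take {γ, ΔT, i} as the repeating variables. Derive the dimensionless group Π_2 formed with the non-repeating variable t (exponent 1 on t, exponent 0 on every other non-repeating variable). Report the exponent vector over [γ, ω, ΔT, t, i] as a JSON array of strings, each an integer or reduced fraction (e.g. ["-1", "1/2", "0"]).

["1", "0", "0", "1", "0"]

Dimensional matrix (I×Θ×T by γ×ω×ΔT×t×i):
  I: [ 0  0  0  0  1]
  Θ: [ 0  0  1  0  0]
  T: [-1 -1  0  1  0]
RREF → pivots at {γ,ΔT,i} ⇒ r = 3
Repeat: γ,ΔT,i; free: ω,t
RREF:
  r0: [   1    1    0   -1    0]
  r1: [   0    0    1    0    0]
  r2: [   0    0    0    0    1]
Fix exponent of t at 1, ω at 0; solve each RREF row for its pivot's exponent:
  r0: exp(γ) + (-1)·1 = 0 ⇒ exp(γ) = 1
  r1: exp(ΔT) + (0)·1 = 0 ⇒ exp(ΔT) = 0
  r2: exp(i) + (0)·1 = 0 ⇒ exp(i) = 0
Π_2 = γ · t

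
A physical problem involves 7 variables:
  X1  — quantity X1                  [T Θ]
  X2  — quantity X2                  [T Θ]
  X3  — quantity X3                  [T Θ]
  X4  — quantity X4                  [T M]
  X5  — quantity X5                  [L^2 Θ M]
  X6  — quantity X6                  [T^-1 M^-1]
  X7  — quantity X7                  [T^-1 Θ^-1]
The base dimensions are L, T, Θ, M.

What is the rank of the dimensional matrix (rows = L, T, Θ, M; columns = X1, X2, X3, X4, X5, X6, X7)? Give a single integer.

3

Write exponents as rows L,T,Θ,M / cols X1,X2,X3,X4,X5,X6,X7:
  L: [ 0  0  0  0  2  0  0]
  T: [ 1  1  1  1  0 -1 -1]
  Θ: [ 1  1  1  0  1  0 -1]
  M: [ 0  0  0  1  1 -1  0]
Echelon form has 3 nonzero rows (pivots: X1,X4,X5)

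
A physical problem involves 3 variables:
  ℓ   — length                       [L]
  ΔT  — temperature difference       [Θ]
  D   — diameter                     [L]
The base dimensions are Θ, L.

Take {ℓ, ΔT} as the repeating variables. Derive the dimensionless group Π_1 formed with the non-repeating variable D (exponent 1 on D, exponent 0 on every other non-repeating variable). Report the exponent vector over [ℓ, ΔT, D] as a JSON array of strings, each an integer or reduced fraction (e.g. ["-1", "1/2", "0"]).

Exponent matrix [Θ,L] × [ℓ,ΔT,D]:
  Θ: [ 0  1  0]
  L: [ 1  0  1]
Echelon form has 2 nonzero rows (pivots: ℓ,ΔT)
Pivot set = {ℓ,ΔT}, free = {D}
RREF:
  r0: [   1    0    1]
  r1: [   0    1    0]
Fix exponent of D at 1; solve each RREF row for its pivot's exponent:
  r0: exp(ℓ) + (1)·1 = 0 ⇒ exp(ℓ) = -1
  r1: exp(ΔT) + (0)·1 = 0 ⇒ exp(ΔT) = 0
Π_1 = ℓ^-1 · D

["-1", "0", "1"]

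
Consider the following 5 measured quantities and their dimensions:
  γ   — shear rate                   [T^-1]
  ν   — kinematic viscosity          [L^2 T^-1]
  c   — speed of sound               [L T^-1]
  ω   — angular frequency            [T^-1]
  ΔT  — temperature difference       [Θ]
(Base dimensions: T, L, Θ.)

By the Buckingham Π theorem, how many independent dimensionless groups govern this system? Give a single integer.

Exponent matrix [T,L,Θ] × [γ,ν,c,ω,ΔT]:
  T: [-1 -1 -1 -1  0]
  L: [ 0  2  1  0  0]
  Θ: [ 0  0  0  0  1]
Row reduction gives pivot columns γ,ν,ΔT; rank = 3
5 vars − rank 3 = 2 Π groups

2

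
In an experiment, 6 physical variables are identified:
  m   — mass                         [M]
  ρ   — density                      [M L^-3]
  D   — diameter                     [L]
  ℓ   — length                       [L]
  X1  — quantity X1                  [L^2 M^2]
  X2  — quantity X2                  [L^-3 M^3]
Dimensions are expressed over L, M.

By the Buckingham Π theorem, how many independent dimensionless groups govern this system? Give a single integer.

Exponent matrix [L,M] × [m,ρ,D,ℓ,X1,X2]:
  L: [ 0 -3  1  1  2 -3]
  M: [ 1  1  0  0  2  3]
Echelon form has 2 nonzero rows (pivots: m,ρ)
6 vars − rank 2 = 4 Π groups

4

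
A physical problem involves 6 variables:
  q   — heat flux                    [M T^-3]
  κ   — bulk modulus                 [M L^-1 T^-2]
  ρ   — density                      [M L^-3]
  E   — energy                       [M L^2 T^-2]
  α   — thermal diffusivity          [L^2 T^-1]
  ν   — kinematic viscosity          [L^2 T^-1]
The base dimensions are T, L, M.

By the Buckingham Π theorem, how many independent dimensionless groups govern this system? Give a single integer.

3

Write exponents as rows T,L,M / cols q,κ,ρ,E,α,ν:
  T: [-3 -2  0 -2 -1 -1]
  L: [ 0 -1 -3  2  2  2]
  M: [ 1  1  1  1  0  0]
Echelon form has 3 nonzero rows (pivots: q,κ,E)
6 vars − rank 3 = 3 Π groups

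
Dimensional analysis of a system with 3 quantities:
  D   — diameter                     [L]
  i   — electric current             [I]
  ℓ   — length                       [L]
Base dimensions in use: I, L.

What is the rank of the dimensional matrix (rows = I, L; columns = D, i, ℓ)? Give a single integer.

2

Exponent matrix [I,L] × [D,i,ℓ]:
  I: [ 0  1  0]
  L: [ 1  0  1]
RREF → pivots at {D,i} ⇒ r = 2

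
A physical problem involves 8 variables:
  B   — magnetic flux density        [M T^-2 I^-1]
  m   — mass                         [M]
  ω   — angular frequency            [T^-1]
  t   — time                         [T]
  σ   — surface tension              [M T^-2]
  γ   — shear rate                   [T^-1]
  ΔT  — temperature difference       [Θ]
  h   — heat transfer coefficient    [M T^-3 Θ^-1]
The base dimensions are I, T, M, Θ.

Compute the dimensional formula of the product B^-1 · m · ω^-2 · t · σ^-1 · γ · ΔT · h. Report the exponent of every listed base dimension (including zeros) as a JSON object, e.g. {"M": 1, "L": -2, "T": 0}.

Exponent matrix [I,T,M,Θ] × [B,m,ω,t,σ,γ,ΔT,h]:
  I: [-1  0  0  0  0  0  0  0]
  T: [-2  0 -1  1 -2 -1  0 -3]
  M: [ 1  1  0  0  1  0  0  1]
  Θ: [ 0  0  0  0  0  0  1 -1]
  [I]: (-1)·-1+(1)·0+(-2)·0+(1)·0+(-1)·0+(1)·0+(1)·0+(1)·0 = 1
  [T]: (-1)·-2+(1)·0+(-2)·-1+(1)·1+(-1)·-2+(1)·-1+(1)·0+(1)·-3 = 3
  [M]: (-1)·1+(1)·1+(-2)·0+(1)·0+(-1)·1+(1)·0+(1)·0+(1)·1 = 0
  [Θ]: (-1)·0+(1)·0+(-2)·0+(1)·0+(-1)·0+(1)·0+(1)·1+(1)·-1 = 0
⇒ I T^3

{"I": 1, "T": 3, "M": 0, "Θ": 0}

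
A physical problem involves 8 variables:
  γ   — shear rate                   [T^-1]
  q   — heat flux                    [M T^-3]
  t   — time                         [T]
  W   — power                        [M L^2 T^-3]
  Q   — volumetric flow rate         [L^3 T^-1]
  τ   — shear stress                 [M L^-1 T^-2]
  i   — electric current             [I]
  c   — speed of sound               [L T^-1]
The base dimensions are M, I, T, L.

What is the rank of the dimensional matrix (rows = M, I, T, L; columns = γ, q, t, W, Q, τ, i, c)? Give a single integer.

Exponent matrix [M,I,T,L] × [γ,q,t,W,Q,τ,i,c]:
  M: [ 0  1  0  1  0  1  0  0]
  I: [ 0  0  0  0  0  0  1  0]
  T: [-1 -3  1 -3 -1 -2  0 -1]
  L: [ 0  0  0  2  3 -1  0  1]
RREF → pivots at {γ,q,W,i} ⇒ r = 4

4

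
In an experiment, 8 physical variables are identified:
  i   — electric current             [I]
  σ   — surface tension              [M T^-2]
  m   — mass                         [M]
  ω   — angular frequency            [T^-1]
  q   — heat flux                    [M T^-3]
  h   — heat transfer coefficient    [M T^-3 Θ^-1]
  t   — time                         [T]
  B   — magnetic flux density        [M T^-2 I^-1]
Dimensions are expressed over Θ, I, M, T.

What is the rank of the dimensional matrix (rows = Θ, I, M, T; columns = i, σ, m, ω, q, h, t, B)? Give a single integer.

Exponent matrix [Θ,I,M,T] × [i,σ,m,ω,q,h,t,B]:
  Θ: [ 0  0  0  0  0 -1  0  0]
  I: [ 1  0  0  0  0  0  0 -1]
  M: [ 0  1  1  0  1  1  0  1]
  T: [ 0 -2  0 -1 -3 -3  1 -2]
RREF → pivots at {i,σ,m,h} ⇒ r = 4

4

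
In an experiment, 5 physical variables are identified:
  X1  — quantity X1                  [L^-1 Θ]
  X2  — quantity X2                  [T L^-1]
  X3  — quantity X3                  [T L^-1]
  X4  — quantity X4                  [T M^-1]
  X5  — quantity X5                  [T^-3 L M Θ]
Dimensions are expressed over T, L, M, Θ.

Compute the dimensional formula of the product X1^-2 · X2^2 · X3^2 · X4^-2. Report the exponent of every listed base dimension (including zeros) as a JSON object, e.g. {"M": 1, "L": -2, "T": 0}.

Dimensional matrix (T×L×M×Θ by X1×X2×X3×X4×X5):
  T: [ 0  1  1  1 -3]
  L: [-1 -1 -1  0  1]
  M: [ 0  0  0 -1  1]
  Θ: [ 1  0  0  0  1]
  [T]: (-2)·0+(2)·1+(2)·1+(-2)·1 = 2
  [L]: (-2)·-1+(2)·-1+(2)·-1+(-2)·0 = -2
  [M]: (-2)·0+(2)·0+(2)·0+(-2)·-1 = 2
  [Θ]: (-2)·1+(2)·0+(2)·0+(-2)·0 = -2
⇒ T^2 L^-2 M^2 Θ^-2

{"T": 2, "L": -2, "M": 2, "Θ": -2}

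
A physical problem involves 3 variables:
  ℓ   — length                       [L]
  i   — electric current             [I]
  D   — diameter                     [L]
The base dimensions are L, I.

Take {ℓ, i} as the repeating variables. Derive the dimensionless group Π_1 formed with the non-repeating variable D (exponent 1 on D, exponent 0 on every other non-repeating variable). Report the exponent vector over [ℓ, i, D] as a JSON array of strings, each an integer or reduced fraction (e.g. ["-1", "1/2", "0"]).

["-1", "0", "1"]

Exponent matrix [L,I] × [ℓ,i,D]:
  L: [ 1  0  1]
  I: [ 0  1  0]
Row reduction gives pivot columns ℓ,i; rank = 2
Pivot set = {ℓ,i}, free = {D}
RREF:
  r0: [   1    0    1]
  r1: [   0    1    0]
Fix exponent of D at 1; solve each RREF row for its pivot's exponent:
  r0: exp(ℓ) + (1)·1 = 0 ⇒ exp(ℓ) = -1
  r1: exp(i) + (0)·1 = 0 ⇒ exp(i) = 0
Π_1 = ℓ^-1 · D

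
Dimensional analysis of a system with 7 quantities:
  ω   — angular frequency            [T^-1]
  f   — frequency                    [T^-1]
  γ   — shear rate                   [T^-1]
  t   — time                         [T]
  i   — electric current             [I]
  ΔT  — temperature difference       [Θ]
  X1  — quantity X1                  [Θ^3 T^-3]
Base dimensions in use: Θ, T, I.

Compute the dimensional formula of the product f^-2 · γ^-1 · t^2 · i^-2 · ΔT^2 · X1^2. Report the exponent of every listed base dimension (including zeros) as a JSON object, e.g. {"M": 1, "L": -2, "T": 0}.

{"Θ": 8, "T": -1, "I": -2}

Exponent matrix [Θ,T,I] × [ω,f,γ,t,i,ΔT,X1]:
  Θ: [ 0  0  0  0  0  1  3]
  T: [-1 -1 -1  1  0  0 -3]
  I: [ 0  0  0  0  1  0  0]
  [Θ]: (-2)·0+(-1)·0+(2)·0+(-2)·0+(2)·1+(2)·3 = 8
  [T]: (-2)·-1+(-1)·-1+(2)·1+(-2)·0+(2)·0+(2)·-3 = -1
  [I]: (-2)·0+(-1)·0+(2)·0+(-2)·1+(2)·0+(2)·0 = -2
⇒ Θ^8 T^-1 I^-2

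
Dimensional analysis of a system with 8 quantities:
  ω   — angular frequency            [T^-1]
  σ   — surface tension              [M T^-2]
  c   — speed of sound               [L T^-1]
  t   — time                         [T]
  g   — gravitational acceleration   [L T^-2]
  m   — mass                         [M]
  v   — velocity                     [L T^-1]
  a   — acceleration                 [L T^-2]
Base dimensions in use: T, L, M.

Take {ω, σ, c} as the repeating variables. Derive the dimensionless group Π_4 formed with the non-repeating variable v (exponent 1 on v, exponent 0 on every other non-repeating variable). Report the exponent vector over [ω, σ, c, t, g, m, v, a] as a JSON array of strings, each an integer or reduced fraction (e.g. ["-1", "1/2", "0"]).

Exponent matrix [T,L,M] × [ω,σ,c,t,g,m,v,a]:
  T: [-1 -2 -1  1 -2  0 -1 -2]
  L: [ 0  0  1  0  1  0  1  1]
  M: [ 0  1  0  0  0  1  0  0]
Row reduction gives pivot columns ω,σ,c; rank = 3
Pivot set = {ω,σ,c}, free = {t,g,m,v,a}
RREF:
  r0: [   1    0    0   -1    1   -2    0    1]
  r1: [   0    1    0    0    0    1    0    0]
  r2: [   0    0    1    0    1    0    1    1]
Fix exponent of v at 1, t at 0, g at 0, m at 0, a at 0; solve each RREF row for its pivot's exponent:
  r0: exp(ω) + (0)·1 = 0 ⇒ exp(ω) = 0
  r1: exp(σ) + (0)·1 = 0 ⇒ exp(σ) = 0
  r2: exp(c) + (1)·1 = 0 ⇒ exp(c) = -1
Π_4 = c^-1 · v

["0", "0", "-1", "0", "0", "0", "1", "0"]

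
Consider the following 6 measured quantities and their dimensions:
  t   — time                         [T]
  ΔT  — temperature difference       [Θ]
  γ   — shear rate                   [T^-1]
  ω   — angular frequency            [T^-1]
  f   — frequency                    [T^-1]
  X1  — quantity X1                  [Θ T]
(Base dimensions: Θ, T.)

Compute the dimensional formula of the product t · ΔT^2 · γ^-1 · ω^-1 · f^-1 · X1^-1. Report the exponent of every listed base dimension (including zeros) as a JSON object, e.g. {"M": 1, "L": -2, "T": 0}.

{"Θ": 1, "T": 3}

Exponent matrix [Θ,T] × [t,ΔT,γ,ω,f,X1]:
  Θ: [ 0  1  0  0  0  1]
  T: [ 1  0 -1 -1 -1  1]
  [Θ]: (1)·0+(2)·1+(-1)·0+(-1)·0+(-1)·0+(-1)·1 = 1
  [T]: (1)·1+(2)·0+(-1)·-1+(-1)·-1+(-1)·-1+(-1)·1 = 3
⇒ Θ T^3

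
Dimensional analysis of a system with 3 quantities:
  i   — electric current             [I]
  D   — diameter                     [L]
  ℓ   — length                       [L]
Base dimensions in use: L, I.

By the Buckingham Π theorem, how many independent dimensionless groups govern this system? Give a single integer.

1

Dimensional matrix (L×I by i×D×ℓ):
  L: [ 0  1  1]
  I: [ 1  0  0]
RREF → pivots at {i,D} ⇒ r = 2
n=3, r=2 ⇒ 1 dimensionless group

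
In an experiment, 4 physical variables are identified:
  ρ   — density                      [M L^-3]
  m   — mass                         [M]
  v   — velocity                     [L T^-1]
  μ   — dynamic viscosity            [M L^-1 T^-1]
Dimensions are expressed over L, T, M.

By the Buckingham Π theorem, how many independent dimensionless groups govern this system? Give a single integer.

Write exponents as rows L,T,M / cols ρ,m,v,μ:
  L: [-3  0  1 -1]
  T: [ 0  0 -1 -1]
  M: [ 1  1  0  1]
Row reduction gives pivot columns ρ,m,v; rank = 3
Π count = n − r = 4 − 3 = 1

1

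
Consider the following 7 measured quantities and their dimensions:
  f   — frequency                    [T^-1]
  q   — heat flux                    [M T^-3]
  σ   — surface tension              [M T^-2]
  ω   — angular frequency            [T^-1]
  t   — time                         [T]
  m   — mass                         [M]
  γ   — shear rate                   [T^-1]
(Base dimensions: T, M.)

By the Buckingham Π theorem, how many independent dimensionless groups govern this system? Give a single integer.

Exponent matrix [T,M] × [f,q,σ,ω,t,m,γ]:
  T: [-1 -3 -2 -1  1  0 -1]
  M: [ 0  1  1  0  0  1  0]
Row reduction gives pivot columns f,q; rank = 2
n=7, r=2 ⇒ 5 dimensionless groups

5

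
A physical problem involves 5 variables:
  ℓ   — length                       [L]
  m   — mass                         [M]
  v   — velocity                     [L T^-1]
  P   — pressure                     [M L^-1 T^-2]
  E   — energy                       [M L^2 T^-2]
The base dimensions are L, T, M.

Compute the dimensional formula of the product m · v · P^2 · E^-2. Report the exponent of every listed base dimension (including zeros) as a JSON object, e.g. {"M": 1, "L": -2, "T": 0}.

Dimensional matrix (L×T×M by ℓ×m×v×P×E):
  L: [ 1  0  1 -1  2]
  T: [ 0  0 -1 -2 -2]
  M: [ 0  1  0  1  1]
  [L]: (1)·0+(1)·1+(2)·-1+(-2)·2 = -5
  [T]: (1)·0+(1)·-1+(2)·-2+(-2)·-2 = -1
  [M]: (1)·1+(1)·0+(2)·1+(-2)·1 = 1
⇒ L^-5 T^-1 M

{"L": -5, "T": -1, "M": 1}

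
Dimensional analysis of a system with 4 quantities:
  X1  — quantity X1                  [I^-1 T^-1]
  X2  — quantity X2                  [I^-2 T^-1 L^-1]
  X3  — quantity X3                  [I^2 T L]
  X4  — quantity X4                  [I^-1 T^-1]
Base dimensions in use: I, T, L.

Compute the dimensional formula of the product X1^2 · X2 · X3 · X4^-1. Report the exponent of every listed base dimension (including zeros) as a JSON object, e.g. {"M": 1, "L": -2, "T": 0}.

Write exponents as rows I,T,L / cols X1,X2,X3,X4:
  I: [-1 -2  2 -1]
  T: [-1 -1  1 -1]
  L: [ 0 -1  1  0]
  [I]: (2)·-1+(1)·-2+(1)·2+(-1)·-1 = -1
  [T]: (2)·-1+(1)·-1+(1)·1+(-1)·-1 = -1
  [L]: (2)·0+(1)·-1+(1)·1+(-1)·0 = 0
⇒ I^-1 T^-1

{"I": -1, "T": -1, "L": 0}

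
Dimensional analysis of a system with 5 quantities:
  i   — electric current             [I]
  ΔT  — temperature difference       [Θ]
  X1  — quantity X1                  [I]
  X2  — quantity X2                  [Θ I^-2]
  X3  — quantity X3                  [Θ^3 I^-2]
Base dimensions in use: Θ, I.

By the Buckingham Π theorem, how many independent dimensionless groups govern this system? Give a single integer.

Dimensional matrix (Θ×I by i×ΔT×X1×X2×X3):
  Θ: [ 0  1  0  1  3]
  I: [ 1  0  1 -2 -2]
RREF → pivots at {i,ΔT} ⇒ r = 2
n=5, r=2 ⇒ 3 dimensionless groups

3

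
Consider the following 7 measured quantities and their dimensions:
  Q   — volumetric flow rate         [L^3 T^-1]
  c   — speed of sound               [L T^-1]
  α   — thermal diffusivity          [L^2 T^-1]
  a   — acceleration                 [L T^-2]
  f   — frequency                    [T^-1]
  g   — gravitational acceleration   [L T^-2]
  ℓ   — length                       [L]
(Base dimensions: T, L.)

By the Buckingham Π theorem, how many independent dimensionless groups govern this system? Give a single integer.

5

Dimensional matrix (T×L by Q×c×α×a×f×g×ℓ):
  T: [-1 -1 -1 -2 -1 -2  0]
  L: [ 3  1  2  1  0  1  1]
Echelon form has 2 nonzero rows (pivots: Q,c)
n=7, r=2 ⇒ 5 dimensionless groups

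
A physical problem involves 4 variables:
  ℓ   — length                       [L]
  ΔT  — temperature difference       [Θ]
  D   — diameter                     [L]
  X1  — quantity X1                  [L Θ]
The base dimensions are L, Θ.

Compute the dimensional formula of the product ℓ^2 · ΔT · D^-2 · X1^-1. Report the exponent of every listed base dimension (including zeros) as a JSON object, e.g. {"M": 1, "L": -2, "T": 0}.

Exponent matrix [L,Θ] × [ℓ,ΔT,D,X1]:
  L: [ 1  0  1  1]
  Θ: [ 0  1  0  1]
  [L]: (2)·1+(1)·0+(-2)·1+(-1)·1 = -1
  [Θ]: (2)·0+(1)·1+(-2)·0+(-1)·1 = 0
⇒ L^-1

{"L": -1, "Θ": 0}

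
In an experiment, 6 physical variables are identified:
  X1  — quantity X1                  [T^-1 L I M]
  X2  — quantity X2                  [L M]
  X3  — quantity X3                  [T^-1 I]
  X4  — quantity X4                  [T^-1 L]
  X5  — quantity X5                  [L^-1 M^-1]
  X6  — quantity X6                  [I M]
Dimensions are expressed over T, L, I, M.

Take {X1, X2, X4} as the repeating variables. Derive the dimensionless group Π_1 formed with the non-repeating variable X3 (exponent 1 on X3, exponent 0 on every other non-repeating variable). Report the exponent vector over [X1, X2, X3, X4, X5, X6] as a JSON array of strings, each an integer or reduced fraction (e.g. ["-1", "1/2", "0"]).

["-1", "1", "1", "0", "0", "0"]

Dimensional matrix (T×L×I×M by X1×X2×X3×X4×X5×X6):
  T: [-1  0 -1 -1  0  0]
  L: [ 1  1  0  1 -1  0]
  I: [ 1  0  1  0  0  1]
  M: [ 1  1  0  0 -1  1]
Echelon form has 3 nonzero rows (pivots: X1,X2,X4)
Pivot set = {X1,X2,X4}, free = {X3,X5,X6}
RREF:
  r0: [   1    0    1    0    0    1]
  r1: [   0    1   -1    0   -1    0]
  r2: [   0    0    0    1    0   -1]
  r3: [   0    0    0    0    0    0]
Fix exponent of X3 at 1, X5 at 0, X6 at 0; solve each RREF row for its pivot's exponent:
  r0: exp(X1) + (1)·1 = 0 ⇒ exp(X1) = -1
  r1: exp(X2) + (-1)·1 = 0 ⇒ exp(X2) = 1
  r2: exp(X4) + (0)·1 = 0 ⇒ exp(X4) = 0
Π_1 = X1^-1 · X2 · X3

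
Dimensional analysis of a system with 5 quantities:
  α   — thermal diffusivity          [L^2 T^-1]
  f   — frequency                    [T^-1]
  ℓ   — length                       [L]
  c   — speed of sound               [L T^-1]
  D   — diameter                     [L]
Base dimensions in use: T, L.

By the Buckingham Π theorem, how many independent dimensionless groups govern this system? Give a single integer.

Exponent matrix [T,L] × [α,f,ℓ,c,D]:
  T: [-1 -1  0 -1  0]
  L: [ 2  0  1  1  1]
RREF → pivots at {α,f} ⇒ r = 2
n=5, r=2 ⇒ 3 dimensionless groups

3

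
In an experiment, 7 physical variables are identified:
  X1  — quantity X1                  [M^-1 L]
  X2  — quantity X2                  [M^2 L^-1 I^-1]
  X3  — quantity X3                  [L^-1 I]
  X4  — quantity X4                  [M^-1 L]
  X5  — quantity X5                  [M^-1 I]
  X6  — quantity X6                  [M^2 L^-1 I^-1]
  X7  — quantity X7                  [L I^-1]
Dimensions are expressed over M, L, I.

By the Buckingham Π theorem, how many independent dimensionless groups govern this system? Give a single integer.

5

Write exponents as rows M,L,I / cols X1,X2,X3,X4,X5,X6,X7:
  M: [-1  2  0 -1 -1  2  0]
  L: [ 1 -1 -1  1  0 -1  1]
  I: [ 0 -1  1  0  1 -1 -1]
Echelon form has 2 nonzero rows (pivots: X1,X2)
Π count = n − r = 7 − 2 = 5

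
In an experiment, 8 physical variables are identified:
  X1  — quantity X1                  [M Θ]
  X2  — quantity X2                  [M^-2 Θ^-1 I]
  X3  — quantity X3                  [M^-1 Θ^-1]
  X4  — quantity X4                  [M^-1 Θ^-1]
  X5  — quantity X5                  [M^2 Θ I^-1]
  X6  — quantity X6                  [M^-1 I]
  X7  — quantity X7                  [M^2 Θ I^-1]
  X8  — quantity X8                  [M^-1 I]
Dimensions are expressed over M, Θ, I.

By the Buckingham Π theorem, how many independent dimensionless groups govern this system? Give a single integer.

6

Dimensional matrix (M×Θ×I by X1×X2×X3×X4×X5×X6×X7×X8):
  M: [ 1 -2 -1 -1  2 -1  2 -1]
  Θ: [ 1 -1 -1 -1  1  0  1  0]
  I: [ 0  1  0  0 -1  1 -1  1]
Row reduction gives pivot columns X1,X2; rank = 2
8 vars − rank 2 = 6 Π groups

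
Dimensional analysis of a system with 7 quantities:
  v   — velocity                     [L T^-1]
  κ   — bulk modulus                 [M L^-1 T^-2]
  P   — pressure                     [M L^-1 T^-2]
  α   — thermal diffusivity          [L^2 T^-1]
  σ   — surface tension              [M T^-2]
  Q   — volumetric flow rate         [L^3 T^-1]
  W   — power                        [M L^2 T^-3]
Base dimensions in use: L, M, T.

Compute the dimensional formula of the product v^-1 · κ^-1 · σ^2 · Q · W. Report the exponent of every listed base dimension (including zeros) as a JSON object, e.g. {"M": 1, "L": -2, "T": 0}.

Exponent matrix [L,M,T] × [v,κ,P,α,σ,Q,W]:
  L: [ 1 -1 -1  2  0  3  2]
  M: [ 0  1  1  0  1  0  1]
  T: [-1 -2 -2 -1 -2 -1 -3]
  [L]: (-1)·1+(-1)·-1+(2)·0+(1)·3+(1)·2 = 5
  [M]: (-1)·0+(-1)·1+(2)·1+(1)·0+(1)·1 = 2
  [T]: (-1)·-1+(-1)·-2+(2)·-2+(1)·-1+(1)·-3 = -5
⇒ L^5 M^2 T^-5

{"L": 5, "M": 2, "T": -5}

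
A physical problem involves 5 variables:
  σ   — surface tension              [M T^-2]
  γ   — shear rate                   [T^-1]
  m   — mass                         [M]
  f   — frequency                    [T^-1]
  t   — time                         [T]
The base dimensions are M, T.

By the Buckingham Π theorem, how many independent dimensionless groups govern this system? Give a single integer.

Dimensional matrix (M×T by σ×γ×m×f×t):
  M: [ 1  0  1  0  0]
  T: [-2 -1  0 -1  1]
Row reduction gives pivot columns σ,γ; rank = 2
n=5, r=2 ⇒ 3 dimensionless groups

3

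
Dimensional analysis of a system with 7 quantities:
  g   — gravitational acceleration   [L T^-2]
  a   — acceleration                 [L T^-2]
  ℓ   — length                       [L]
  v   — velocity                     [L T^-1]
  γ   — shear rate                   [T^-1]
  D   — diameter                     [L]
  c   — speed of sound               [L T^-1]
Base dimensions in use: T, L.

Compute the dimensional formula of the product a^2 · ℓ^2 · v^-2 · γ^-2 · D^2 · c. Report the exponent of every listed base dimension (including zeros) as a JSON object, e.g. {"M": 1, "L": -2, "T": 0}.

Exponent matrix [T,L] × [g,a,ℓ,v,γ,D,c]:
  T: [-2 -2  0 -1 -1  0 -1]
  L: [ 1  1  1  1  0  1  1]
  [T]: (2)·-2+(2)·0+(-2)·-1+(-2)·-1+(2)·0+(1)·-1 = -1
  [L]: (2)·1+(2)·1+(-2)·1+(-2)·0+(2)·1+(1)·1 = 5
⇒ T^-1 L^5

{"T": -1, "L": 5}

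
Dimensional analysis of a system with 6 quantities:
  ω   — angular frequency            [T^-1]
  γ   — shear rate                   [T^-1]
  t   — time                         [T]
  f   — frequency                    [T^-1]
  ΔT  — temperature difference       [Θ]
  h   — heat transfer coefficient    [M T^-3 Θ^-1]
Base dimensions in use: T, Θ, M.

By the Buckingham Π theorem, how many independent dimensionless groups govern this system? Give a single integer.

3

Exponent matrix [T,Θ,M] × [ω,γ,t,f,ΔT,h]:
  T: [-1 -1  1 -1  0 -3]
  Θ: [ 0  0  0  0  1 -1]
  M: [ 0  0  0  0  0  1]
Row reduction gives pivot columns ω,ΔT,h; rank = 3
6 vars − rank 3 = 3 Π groups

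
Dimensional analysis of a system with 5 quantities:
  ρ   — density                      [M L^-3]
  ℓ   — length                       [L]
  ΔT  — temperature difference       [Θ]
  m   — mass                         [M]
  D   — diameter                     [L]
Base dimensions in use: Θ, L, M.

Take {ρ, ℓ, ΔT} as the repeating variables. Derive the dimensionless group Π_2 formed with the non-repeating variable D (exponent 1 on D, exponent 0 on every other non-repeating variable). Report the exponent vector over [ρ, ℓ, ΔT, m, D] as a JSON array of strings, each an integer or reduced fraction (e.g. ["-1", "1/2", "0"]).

["0", "-1", "0", "0", "1"]

Dimensional matrix (Θ×L×M by ρ×ℓ×ΔT×m×D):
  Θ: [ 0  0  1  0  0]
  L: [-3  1  0  0  1]
  M: [ 1  0  0  1  0]
Echelon form has 3 nonzero rows (pivots: ρ,ℓ,ΔT)
Pivot set = {ρ,ℓ,ΔT}, free = {m,D}
RREF:
  r0: [   1    0    0    1    0]
  r1: [   0    1    0    3    1]
  r2: [   0    0    1    0    0]
Fix exponent of D at 1, m at 0; solve each RREF row for its pivot's exponent:
  r0: exp(ρ) + (0)·1 = 0 ⇒ exp(ρ) = 0
  r1: exp(ℓ) + (1)·1 = 0 ⇒ exp(ℓ) = -1
  r2: exp(ΔT) + (0)·1 = 0 ⇒ exp(ΔT) = 0
Π_2 = ℓ^-1 · D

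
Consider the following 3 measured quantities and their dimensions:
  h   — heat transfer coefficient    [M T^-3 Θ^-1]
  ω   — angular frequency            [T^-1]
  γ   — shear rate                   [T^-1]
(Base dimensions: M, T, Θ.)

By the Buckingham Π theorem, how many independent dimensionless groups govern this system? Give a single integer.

Dimensional matrix (M×T×Θ by h×ω×γ):
  M: [ 1  0  0]
  T: [-3 -1 -1]
  Θ: [-1  0  0]
RREF → pivots at {h,ω} ⇒ r = 2
3 vars − rank 2 = 1 Π group

1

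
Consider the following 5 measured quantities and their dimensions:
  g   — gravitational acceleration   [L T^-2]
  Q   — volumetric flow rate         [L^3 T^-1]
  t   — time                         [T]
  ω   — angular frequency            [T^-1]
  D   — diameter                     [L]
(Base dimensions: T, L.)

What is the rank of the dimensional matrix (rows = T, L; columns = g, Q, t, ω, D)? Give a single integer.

Dimensional matrix (T×L by g×Q×t×ω×D):
  T: [-2 -1  1 -1  0]
  L: [ 1  3  0  0  1]
RREF → pivots at {g,Q} ⇒ r = 2

2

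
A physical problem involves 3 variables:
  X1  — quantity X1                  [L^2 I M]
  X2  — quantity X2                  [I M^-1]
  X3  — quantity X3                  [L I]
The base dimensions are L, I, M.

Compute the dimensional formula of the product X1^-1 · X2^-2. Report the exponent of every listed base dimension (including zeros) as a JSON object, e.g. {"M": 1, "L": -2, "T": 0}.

{"L": -2, "I": -3, "M": 1}

Exponent matrix [L,I,M] × [X1,X2,X3]:
  L: [ 2  0  1]
  I: [ 1  1  1]
  M: [ 1 -1  0]
  [L]: (-1)·2+(-2)·0 = -2
  [I]: (-1)·1+(-2)·1 = -3
  [M]: (-1)·1+(-2)·-1 = 1
⇒ L^-2 I^-3 M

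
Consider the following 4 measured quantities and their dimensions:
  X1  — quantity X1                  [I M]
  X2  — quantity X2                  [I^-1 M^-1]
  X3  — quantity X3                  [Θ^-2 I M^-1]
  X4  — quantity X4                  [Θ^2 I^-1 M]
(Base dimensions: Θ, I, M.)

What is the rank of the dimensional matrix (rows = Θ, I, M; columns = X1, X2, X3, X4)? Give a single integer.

Dimensional matrix (Θ×I×M by X1×X2×X3×X4):
  Θ: [ 0  0 -2  2]
  I: [ 1 -1  1 -1]
  M: [ 1 -1 -1  1]
RREF → pivots at {X1,X3} ⇒ r = 2

2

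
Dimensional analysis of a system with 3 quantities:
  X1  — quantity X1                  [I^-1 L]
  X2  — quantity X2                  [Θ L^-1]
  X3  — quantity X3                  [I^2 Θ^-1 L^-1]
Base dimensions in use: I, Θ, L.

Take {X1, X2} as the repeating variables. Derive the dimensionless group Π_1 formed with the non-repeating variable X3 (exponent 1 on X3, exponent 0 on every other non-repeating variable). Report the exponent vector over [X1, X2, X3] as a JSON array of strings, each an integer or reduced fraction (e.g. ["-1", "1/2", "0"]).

["2", "1", "1"]

Exponent matrix [I,Θ,L] × [X1,X2,X3]:
  I: [-1  0  2]
  Θ: [ 0  1 -1]
  L: [ 1 -1 -1]
Row reduction gives pivot columns X1,X2; rank = 2
Pivot set = {X1,X2}, free = {X3}
RREF:
  r0: [   1    0   -2]
  r1: [   0    1   -1]
  r2: [   0    0    0]
Fix exponent of X3 at 1; solve each RREF row for its pivot's exponent:
  r0: exp(X1) + (-2)·1 = 0 ⇒ exp(X1) = 2
  r1: exp(X2) + (-1)·1 = 0 ⇒ exp(X2) = 1
Π_1 = X1^2 · X2 · X3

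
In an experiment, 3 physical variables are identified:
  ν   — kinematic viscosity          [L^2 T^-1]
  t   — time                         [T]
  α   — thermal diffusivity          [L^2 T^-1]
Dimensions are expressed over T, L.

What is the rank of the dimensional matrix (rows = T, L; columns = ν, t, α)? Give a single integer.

Dimensional matrix (T×L by ν×t×α):
  T: [-1  1 -1]
  L: [ 2  0  2]
RREF → pivots at {ν,t} ⇒ r = 2

2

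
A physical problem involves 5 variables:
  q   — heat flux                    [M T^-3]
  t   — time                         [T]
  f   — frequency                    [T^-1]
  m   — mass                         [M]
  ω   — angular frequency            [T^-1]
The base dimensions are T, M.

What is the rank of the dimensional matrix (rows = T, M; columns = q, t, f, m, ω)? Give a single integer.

Dimensional matrix (T×M by q×t×f×m×ω):
  T: [-3  1 -1  0 -1]
  M: [ 1  0  0  1  0]
Row reduction gives pivot columns q,t; rank = 2

2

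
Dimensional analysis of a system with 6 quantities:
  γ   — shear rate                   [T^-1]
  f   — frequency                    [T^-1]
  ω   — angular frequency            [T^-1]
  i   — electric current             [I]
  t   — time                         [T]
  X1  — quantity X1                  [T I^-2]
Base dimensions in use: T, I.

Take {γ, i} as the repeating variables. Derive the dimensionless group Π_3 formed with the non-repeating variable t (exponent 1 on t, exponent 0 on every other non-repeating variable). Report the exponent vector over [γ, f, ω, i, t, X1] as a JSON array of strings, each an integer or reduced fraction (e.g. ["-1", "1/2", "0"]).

Dimensional matrix (T×I by γ×f×ω×i×t×X1):
  T: [-1 -1 -1  0  1  1]
  I: [ 0  0  0  1  0 -2]
RREF → pivots at {γ,i} ⇒ r = 2
Repeat: γ,i; free: f,ω,t,X1
RREF:
  r0: [   1    1    1    0   -1   -1]
  r1: [   0    0    0    1    0   -2]
Fix exponent of t at 1, f at 0, ω at 0, X1 at 0; solve each RREF row for its pivot's exponent:
  r0: exp(γ) + (-1)·1 = 0 ⇒ exp(γ) = 1
  r1: exp(i) + (0)·1 = 0 ⇒ exp(i) = 0
Π_3 = γ · t

["1", "0", "0", "0", "1", "0"]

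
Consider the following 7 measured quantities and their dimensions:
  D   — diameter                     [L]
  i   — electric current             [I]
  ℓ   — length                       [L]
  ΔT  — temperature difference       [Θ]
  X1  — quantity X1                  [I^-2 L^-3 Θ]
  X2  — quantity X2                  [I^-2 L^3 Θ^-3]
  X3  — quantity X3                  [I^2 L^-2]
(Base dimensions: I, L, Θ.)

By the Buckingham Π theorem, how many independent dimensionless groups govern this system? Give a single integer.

Exponent matrix [I,L,Θ] × [D,i,ℓ,ΔT,X1,X2,X3]:
  I: [ 0  1  0  0 -2 -2  2]
  L: [ 1  0  1  0 -3  3 -2]
  Θ: [ 0  0  0  1  1 -3  0]
RREF → pivots at {D,i,ΔT} ⇒ r = 3
n=7, r=3 ⇒ 4 dimensionless groups

4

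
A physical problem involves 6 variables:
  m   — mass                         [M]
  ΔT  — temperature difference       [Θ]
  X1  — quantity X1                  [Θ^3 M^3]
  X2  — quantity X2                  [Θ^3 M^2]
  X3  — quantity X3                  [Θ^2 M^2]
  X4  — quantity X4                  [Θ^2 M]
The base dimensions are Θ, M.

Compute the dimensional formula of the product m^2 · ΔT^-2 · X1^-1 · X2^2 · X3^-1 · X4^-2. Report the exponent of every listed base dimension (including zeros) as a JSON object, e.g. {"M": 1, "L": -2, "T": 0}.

{"Θ": -5, "M": -1}

Write exponents as rows Θ,M / cols m,ΔT,X1,X2,X3,X4:
  Θ: [ 0  1  3  3  2  2]
  M: [ 1  0  3  2  2  1]
  [Θ]: (2)·0+(-2)·1+(-1)·3+(2)·3+(-1)·2+(-2)·2 = -5
  [M]: (2)·1+(-2)·0+(-1)·3+(2)·2+(-1)·2+(-2)·1 = -1
⇒ Θ^-5 M^-1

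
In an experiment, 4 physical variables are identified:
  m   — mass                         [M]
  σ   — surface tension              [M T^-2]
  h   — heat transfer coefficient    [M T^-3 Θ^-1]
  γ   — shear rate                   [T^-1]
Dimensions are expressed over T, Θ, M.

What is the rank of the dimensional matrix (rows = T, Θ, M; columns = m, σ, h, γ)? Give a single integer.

3

Exponent matrix [T,Θ,M] × [m,σ,h,γ]:
  T: [ 0 -2 -3 -1]
  Θ: [ 0  0 -1  0]
  M: [ 1  1  1  0]
Row reduction gives pivot columns m,σ,h; rank = 3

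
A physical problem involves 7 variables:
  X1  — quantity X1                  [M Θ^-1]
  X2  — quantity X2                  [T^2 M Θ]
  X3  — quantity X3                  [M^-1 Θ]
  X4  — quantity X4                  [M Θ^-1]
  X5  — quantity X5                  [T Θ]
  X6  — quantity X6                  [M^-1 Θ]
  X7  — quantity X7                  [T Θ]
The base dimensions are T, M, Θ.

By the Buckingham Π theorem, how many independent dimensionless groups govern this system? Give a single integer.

5

Dimensional matrix (T×M×Θ by X1×X2×X3×X4×X5×X6×X7):
  T: [ 0  2  0  0  1  0  1]
  M: [ 1  1 -1  1  0 -1  0]
  Θ: [-1  1  1 -1  1  1  1]
Row reduction gives pivot columns X1,X2; rank = 2
7 vars − rank 2 = 5 Π groups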